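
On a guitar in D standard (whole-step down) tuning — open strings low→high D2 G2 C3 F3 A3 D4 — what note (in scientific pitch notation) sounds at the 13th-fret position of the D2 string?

D2 is MIDI 38. Adding 13 gives 51, which is D#3.
(Equivalently spelled Eb3.)

D#3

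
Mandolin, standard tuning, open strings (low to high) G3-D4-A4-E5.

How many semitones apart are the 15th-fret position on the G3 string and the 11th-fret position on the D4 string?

G3 at fret 15 → A♯4 (MIDI 70); D4 at fret 11 → C♯5 (MIDI 73).
70 − 73 = -3, so the two pitches are 3 semitones apart, with C♯5 the higher.

3 semitones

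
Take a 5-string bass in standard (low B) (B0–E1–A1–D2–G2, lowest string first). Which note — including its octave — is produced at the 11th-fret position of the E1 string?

E1 is MIDI 28. Adding 11 gives 39, which is D#2.

D#2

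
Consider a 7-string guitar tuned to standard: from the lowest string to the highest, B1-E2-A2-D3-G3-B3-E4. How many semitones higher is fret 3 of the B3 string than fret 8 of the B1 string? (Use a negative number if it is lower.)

B3 at fret 3 → D4 (MIDI 62); B1 at fret 8 → G2 (MIDI 43).
62 − 43 = 19, so the two pitches are 19 semitones apart.

19 semitones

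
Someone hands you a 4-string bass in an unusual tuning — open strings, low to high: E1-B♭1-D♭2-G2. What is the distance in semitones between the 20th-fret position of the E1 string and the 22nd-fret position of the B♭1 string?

E1 at fret 20 → C3 (MIDI 48); B♭1 at fret 22 → A♭3 (MIDI 56).
48 − 56 = -8, so the two pitches are 8 semitones apart, with A♭3 the higher.

8 semitones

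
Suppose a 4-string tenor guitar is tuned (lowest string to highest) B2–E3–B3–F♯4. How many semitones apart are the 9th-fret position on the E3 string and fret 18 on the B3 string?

16 semitones

E3 at fret 9 → C♯4 (MIDI 61); B3 at fret 18 → F5 (MIDI 77).
61 − 77 = -16, so the two pitches are 16 semitones apart, with F5 the higher.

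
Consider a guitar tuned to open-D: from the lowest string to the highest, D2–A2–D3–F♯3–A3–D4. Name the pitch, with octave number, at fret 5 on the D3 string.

G3

The open D3 string plus 5 semitones: D–D#–E–F–F#–G.
No B→C boundary is crossed, so the octave stays at 3.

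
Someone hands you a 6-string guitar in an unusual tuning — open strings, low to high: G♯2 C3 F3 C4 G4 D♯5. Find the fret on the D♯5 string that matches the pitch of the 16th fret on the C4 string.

C4 at fret 16 is C4 + 16 semitones = E5.
The open D♯5 string is 15 semitones above the open C4, so the same pitch on the D♯5 string lies at fret 16 − 15 = 1.

1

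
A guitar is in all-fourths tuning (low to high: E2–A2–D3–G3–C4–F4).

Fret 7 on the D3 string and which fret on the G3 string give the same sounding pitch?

D3 at fret 7 is D3 + 7 semitones = A3.
The open G3 string is 5 semitones above the open D3, so the same pitch on the G3 string lies at fret 7 − 5 = 2.

2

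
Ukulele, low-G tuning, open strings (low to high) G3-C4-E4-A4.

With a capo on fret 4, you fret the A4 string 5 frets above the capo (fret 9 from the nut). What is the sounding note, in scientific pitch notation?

The capo raises the open A4 by 4 semitones to C#5; fretting 5 more gives A4 + 4 + 5 = A4 + 9 semitones = F#5.

F#5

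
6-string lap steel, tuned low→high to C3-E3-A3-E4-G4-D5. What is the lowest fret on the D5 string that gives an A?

7

From D5, count semitones up the chromatic scale until reaching A: D–Eb–E–F–Gb–G–Ab–A — 7 steps.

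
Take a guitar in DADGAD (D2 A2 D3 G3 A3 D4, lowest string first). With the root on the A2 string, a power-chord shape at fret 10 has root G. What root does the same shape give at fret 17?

D

Moving from fret 10 to fret 17 shifts the root by 7 semitones.
G up 7 semitones is D.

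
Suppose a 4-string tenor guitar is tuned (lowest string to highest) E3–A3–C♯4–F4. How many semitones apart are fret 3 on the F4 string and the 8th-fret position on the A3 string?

F4 at fret 3 → G♯4 (MIDI 68); A3 at fret 8 → F4 (MIDI 65).
68 − 65 = 3, so the two pitches are 3 semitones apart, with G♯4 the higher.

3 semitones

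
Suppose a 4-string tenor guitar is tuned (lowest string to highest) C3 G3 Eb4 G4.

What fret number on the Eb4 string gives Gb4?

Gb4 is 3 semitones above the open Eb4 (Eb–E–F–Gb), so it sits at fret 3.

3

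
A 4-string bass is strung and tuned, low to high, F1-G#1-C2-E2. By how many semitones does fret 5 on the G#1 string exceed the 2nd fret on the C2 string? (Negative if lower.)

-1 semitone

G#1 at fret 5 → C#2 (MIDI 37); C2 at fret 2 → D2 (MIDI 38).
37 − 38 = -1, so the two pitches are 1 semitone apart.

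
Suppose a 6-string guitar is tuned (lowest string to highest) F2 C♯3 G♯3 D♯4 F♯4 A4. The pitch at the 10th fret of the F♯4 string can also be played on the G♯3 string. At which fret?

20

F♯4 at fret 10 is F♯4 + 10 semitones = E5.
The open G♯3 string is 10 semitones below the open F♯4, so the same pitch on the G♯3 string lies at fret 10 + 10 = 20.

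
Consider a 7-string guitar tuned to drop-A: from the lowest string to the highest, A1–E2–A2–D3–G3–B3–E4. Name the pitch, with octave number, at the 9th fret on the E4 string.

C#5

Each fret is one semitone, so E4 + 9 = C#5.
(Equivalently spelled Db5.)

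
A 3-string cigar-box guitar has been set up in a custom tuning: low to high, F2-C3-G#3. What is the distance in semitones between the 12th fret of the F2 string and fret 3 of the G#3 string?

6 semitones

F2 at fret 12 → F3 (MIDI 53); G#3 at fret 3 → B3 (MIDI 59).
53 − 59 = -6, so the two pitches are 6 semitones apart, with B3 the higher.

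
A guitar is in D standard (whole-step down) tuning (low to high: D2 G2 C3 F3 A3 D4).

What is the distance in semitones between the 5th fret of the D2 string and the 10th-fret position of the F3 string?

D2 at fret 5 → G2 (MIDI 43); F3 at fret 10 → D♯4 (MIDI 63).
43 − 63 = -20, so the two pitches are 20 semitones apart, with D♯4 the higher.

20 semitones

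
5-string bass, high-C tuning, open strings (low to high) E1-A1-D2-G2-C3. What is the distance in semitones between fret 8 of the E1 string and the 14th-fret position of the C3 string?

E1 at fret 8 → C2 (MIDI 36); C3 at fret 14 → D4 (MIDI 62).
36 − 62 = -26, so the two pitches are 26 semitones apart, with D4 the higher.

26 semitones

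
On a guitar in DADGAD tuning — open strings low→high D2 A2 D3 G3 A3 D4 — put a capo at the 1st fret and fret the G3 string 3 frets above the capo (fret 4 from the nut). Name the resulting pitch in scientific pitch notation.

The capo raises the open G3 by 1 semitone to G♯3; fretting 3 more gives G3 + 1 + 3 = G3 + 4 semitones = B3.

B3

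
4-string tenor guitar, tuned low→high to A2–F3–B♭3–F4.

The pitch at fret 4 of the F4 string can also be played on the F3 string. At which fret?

F4 at fret 4 is F4 + 4 semitones = A4.
The open F3 string is 12 semitones below the open F4, so the same pitch on the F3 string lies at fret 4 + 12 = 16.

16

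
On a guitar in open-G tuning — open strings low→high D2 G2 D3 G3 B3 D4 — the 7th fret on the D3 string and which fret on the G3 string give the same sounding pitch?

Fret 7 on D3 is MIDI 50 + 7 = 57 (A3). On the G3 string (open MIDI 55), that pitch is 57 − 55 = fret 2.

2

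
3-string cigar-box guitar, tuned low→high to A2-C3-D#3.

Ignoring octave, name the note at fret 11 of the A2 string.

The open A2 string plus 11 semitones: A–A#–B–C–…–F#–G–G#.
(Equivalently spelled Ab.)

G#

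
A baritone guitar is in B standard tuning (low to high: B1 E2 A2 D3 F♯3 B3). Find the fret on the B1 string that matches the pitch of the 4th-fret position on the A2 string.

A2 at fret 4 is A2 + 4 semitones = C♯3.
The open B1 string is 10 semitones below the open A2, so the same pitch on the B1 string lies at fret 4 + 10 = 14.

14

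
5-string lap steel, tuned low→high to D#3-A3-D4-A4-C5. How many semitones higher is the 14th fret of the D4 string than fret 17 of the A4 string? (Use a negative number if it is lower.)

-10 semitones

D4 at fret 14 → E5 (MIDI 76); A4 at fret 17 → D6 (MIDI 86).
76 − 86 = -10, so the two pitches are 10 semitones apart.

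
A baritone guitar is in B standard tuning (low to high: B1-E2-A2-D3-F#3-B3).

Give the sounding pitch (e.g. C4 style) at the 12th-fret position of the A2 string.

Each fret is one semitone, so A2 + 12 = A3.

A3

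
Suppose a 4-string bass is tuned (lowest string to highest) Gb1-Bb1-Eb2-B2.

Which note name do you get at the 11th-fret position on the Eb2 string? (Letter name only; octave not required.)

D

Each fret is one semitone, so Eb2 + 11 = D.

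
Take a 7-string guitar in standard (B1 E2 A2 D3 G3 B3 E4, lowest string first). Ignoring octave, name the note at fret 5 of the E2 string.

Each fret is one semitone, so E2 + 5 = A.

A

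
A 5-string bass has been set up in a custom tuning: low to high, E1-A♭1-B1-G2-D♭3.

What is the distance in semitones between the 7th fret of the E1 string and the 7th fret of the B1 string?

E1 at fret 7 → B1 (MIDI 35); B1 at fret 7 → G♭2 (MIDI 42).
35 − 42 = -7, so the two pitches are 7 semitones apart, with G♭2 the higher.

7 semitones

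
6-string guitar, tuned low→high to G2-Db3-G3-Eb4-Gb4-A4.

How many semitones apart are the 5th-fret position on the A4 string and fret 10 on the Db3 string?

15 semitones

A4 at fret 5 → D5 (MIDI 74); Db3 at fret 10 → B3 (MIDI 59).
74 − 59 = 15, so the two pitches are 15 semitones apart, with D5 the higher.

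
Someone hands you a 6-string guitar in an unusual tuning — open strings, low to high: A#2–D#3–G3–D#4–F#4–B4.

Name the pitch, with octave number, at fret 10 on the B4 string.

B4 is MIDI 71. Adding 10 gives 81, which is A5.

A5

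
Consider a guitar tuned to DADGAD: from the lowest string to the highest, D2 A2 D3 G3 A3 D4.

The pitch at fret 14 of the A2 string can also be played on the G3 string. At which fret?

Fret 14 on A2 is MIDI 45 + 14 = 59 (B3). On the G3 string (open MIDI 55), that pitch is 59 − 55 = fret 4.

4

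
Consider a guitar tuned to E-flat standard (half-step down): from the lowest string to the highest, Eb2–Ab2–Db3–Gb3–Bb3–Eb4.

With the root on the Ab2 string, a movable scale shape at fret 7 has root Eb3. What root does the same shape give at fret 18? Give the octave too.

D4

Moving from fret 7 to fret 18 shifts the root by 11 semitones.
Eb3 up 11 semitones is D4.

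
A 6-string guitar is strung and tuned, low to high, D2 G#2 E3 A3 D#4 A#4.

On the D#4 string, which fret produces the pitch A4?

A4 is 6 semitones above the open D#4 (D#–E–F–F#–G–G#–A), so it sits at fret 6.

6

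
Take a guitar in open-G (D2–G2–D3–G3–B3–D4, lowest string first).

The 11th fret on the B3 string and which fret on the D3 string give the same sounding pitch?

Fret 11 on B3 is MIDI 59 + 11 = 70 (A#4). On the D3 string (open MIDI 50), that pitch is 70 − 50 = fret 20.

20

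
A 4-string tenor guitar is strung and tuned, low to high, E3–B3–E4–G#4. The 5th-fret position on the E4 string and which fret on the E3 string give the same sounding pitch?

17

E4 at fret 5 is E4 + 5 semitones = A4.
The open E3 string is 12 semitones below the open E4, so the same pitch on the E3 string lies at fret 5 + 12 = 17.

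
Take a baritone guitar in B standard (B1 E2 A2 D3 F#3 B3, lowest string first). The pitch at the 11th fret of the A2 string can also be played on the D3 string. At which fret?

Fret 11 on A2 is MIDI 45 + 11 = 56 (G#3). On the D3 string (open MIDI 50), that pitch is 56 − 50 = fret 6.

6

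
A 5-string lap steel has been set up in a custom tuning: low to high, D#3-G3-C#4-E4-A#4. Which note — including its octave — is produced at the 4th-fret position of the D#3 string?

G3

D#3 is MIDI 51. Adding 4 gives 55, which is G3.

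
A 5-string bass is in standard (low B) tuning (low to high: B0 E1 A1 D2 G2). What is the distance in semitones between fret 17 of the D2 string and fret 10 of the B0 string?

22 semitones

D2 at fret 17 → G3 (MIDI 55); B0 at fret 10 → A1 (MIDI 33).
55 − 33 = 22, so the two pitches are 22 semitones apart, with G3 the higher.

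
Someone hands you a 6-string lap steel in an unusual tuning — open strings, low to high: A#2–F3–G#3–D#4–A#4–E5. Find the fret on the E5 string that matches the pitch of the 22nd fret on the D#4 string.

9

D#4 at fret 22 is D#4 + 22 semitones = C#6.
The open E5 string is 13 semitones above the open D#4, so the same pitch on the E5 string lies at fret 22 − 13 = 9.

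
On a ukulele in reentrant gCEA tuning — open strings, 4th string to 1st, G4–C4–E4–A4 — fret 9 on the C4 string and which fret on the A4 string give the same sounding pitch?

C4 at fret 9 is C4 + 9 semitones = A4.
The open A4 string is 9 semitones above the open C4, so the same pitch on the A4 string lies at fret 9 − 9 = 0.

0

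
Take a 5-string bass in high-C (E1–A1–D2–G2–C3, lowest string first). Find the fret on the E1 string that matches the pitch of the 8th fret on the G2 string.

23

Fret 8 on G2 is MIDI 43 + 8 = 51 (D#3). On the E1 string (open MIDI 28), that pitch is 51 − 28 = fret 23.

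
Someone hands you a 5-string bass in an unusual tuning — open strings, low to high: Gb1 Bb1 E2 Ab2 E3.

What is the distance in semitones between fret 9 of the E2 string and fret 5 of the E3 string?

8 semitones

E2 at fret 9 → Db3 (MIDI 49); E3 at fret 5 → A3 (MIDI 57).
49 − 57 = -8, so the two pitches are 8 semitones apart, with A3 the higher.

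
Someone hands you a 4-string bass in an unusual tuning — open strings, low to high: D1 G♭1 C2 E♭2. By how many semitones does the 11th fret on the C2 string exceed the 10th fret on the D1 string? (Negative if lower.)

C2 at fret 11 → B2 (MIDI 47); D1 at fret 10 → C2 (MIDI 36).
47 − 36 = 11, so the two pitches are 11 semitones apart.

11 semitones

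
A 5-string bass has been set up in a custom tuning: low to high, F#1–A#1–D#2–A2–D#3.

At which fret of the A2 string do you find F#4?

21

F#4 is 21 semitones above the open A2 (A–A#–B–C–…–E–F–F#), so it sits at fret 21.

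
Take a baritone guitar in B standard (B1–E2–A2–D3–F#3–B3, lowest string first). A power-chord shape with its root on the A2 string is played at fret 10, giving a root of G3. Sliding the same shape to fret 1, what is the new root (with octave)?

Moving from fret 10 to fret 1 shifts the root by -9 semitones.
G3 down 9 semitones is A#2.

A#2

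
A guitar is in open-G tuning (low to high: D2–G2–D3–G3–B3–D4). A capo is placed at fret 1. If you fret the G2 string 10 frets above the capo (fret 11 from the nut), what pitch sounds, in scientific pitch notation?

The capo raises the open G2 by 1 semitone to G♯2; fretting 10 more gives G2 + 1 + 10 = G2 + 11 semitones = F♯3.

F♯3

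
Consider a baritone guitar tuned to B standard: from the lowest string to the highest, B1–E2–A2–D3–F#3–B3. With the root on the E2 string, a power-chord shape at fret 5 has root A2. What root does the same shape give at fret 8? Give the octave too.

Moving from fret 5 to fret 8 shifts the root by 3 semitones.
A2 up 3 semitones is C3.

C3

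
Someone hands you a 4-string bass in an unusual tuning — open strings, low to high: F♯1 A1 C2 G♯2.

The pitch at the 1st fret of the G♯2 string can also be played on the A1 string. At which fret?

12

Fret 1 on G♯2 is MIDI 44 + 1 = 45 (A2). On the A1 string (open MIDI 33), that pitch is 45 − 33 = fret 12.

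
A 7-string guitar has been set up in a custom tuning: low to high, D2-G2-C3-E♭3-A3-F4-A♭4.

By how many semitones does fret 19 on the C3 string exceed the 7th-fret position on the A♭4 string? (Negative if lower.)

C3 at fret 19 → G4 (MIDI 67); A♭4 at fret 7 → E♭5 (MIDI 75).
67 − 75 = -8, so the two pitches are 8 semitones apart.

-8 semitones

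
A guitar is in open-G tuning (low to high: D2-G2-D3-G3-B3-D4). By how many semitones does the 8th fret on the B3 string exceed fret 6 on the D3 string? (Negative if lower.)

11 semitones

B3 at fret 8 → G4 (MIDI 67); D3 at fret 6 → G#3 (MIDI 56).
67 − 56 = 11, so the two pitches are 11 semitones apart.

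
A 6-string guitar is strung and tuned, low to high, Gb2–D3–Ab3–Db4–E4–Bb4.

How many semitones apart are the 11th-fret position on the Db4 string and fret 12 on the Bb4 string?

10 semitones

Db4 at fret 11 → C5 (MIDI 72); Bb4 at fret 12 → Bb5 (MIDI 82).
72 − 82 = -10, so the two pitches are 10 semitones apart, with Bb5 the higher.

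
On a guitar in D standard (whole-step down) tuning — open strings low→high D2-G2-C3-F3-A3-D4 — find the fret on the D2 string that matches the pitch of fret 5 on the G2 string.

Fret 5 on G2 is MIDI 43 + 5 = 48 (C3). On the D2 string (open MIDI 38), that pitch is 48 − 38 = fret 10.

10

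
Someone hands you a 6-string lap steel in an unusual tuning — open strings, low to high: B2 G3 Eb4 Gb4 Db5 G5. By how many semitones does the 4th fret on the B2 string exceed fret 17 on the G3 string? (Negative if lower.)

-21 semitones

B2 at fret 4 → Eb3 (MIDI 51); G3 at fret 17 → C5 (MIDI 72).
51 − 72 = -21, so the two pitches are 21 semitones apart.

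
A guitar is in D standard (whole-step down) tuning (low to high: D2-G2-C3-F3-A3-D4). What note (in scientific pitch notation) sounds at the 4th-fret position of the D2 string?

F#2

D2 is MIDI 38. Adding 4 gives 42, which is F#2.
(Equivalently spelled Gb2.)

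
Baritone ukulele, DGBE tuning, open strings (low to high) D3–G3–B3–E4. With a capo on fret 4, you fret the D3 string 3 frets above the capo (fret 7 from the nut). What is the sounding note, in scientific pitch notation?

The capo raises the open D3 by 4 semitones to F♯3; fretting 3 more gives D3 + 4 + 3 = D3 + 7 semitones = A3.

A3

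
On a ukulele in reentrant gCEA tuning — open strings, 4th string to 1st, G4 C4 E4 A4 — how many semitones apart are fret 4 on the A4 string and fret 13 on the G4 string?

7 semitones

A4 at fret 4 → C♯5 (MIDI 73); G4 at fret 13 → G♯5 (MIDI 80).
73 − 80 = -7, so the two pitches are 7 semitones apart, with G♯5 the higher.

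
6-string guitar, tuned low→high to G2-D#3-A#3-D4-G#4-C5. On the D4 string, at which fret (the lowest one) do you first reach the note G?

5

From D4, count semitones up the chromatic scale until reaching G: D–D#–E–F–F#–G — 5 steps.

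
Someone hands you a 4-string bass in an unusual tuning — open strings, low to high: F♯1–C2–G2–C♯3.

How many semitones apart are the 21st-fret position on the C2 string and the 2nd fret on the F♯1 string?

C2 at fret 21 → A3 (MIDI 57); F♯1 at fret 2 → G♯1 (MIDI 32).
57 − 32 = 25, so the two pitches are 25 semitones apart, with A3 the higher.

25 semitones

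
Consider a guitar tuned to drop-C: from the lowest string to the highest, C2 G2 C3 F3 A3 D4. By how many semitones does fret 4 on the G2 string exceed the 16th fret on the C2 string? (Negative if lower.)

-5 semitones

G2 at fret 4 → B2 (MIDI 47); C2 at fret 16 → E3 (MIDI 52).
47 − 52 = -5, so the two pitches are 5 semitones apart.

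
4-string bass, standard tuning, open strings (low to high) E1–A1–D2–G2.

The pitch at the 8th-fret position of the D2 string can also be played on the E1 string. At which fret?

18

Fret 8 on D2 is MIDI 38 + 8 = 46 (A♯2). On the E1 string (open MIDI 28), that pitch is 46 − 28 = fret 18.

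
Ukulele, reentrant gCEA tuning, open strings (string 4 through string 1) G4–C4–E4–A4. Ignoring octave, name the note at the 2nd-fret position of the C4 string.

D

Each fret is one semitone, so C4 + 2 = D.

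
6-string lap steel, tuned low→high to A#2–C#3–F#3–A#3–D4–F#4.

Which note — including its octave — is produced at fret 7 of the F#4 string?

The open F#4 string plus 7 semitones: F#–G–G#–A–A#–B–C–C#.
The walk passes from B into C once, so the octave number goes from 4 to 5.
(Equivalently spelled Db5.)

C#5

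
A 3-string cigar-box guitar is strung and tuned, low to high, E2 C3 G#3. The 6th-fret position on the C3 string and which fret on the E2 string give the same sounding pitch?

14

C3 at fret 6 is C3 + 6 semitones = F#3.
The open E2 string is 8 semitones below the open C3, so the same pitch on the E2 string lies at fret 6 + 8 = 14.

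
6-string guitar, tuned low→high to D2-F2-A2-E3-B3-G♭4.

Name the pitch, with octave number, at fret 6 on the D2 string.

The open D2 string plus 6 semitones: D–Eb–E–F–Gb–G–Ab.
No B→C boundary is crossed, so the octave stays at 2.

A♭2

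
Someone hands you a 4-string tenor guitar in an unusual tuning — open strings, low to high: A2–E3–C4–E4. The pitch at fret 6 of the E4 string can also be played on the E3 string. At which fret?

E4 at fret 6 is E4 + 6 semitones = A♯4.
The open E3 string is 12 semitones below the open E4, so the same pitch on the E3 string lies at fret 6 + 12 = 18.

18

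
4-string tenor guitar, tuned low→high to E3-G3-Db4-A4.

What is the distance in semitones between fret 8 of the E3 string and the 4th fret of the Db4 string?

5 semitones

E3 at fret 8 → C4 (MIDI 60); Db4 at fret 4 → F4 (MIDI 65).
60 − 65 = -5, so the two pitches are 5 semitones apart, with F4 the higher.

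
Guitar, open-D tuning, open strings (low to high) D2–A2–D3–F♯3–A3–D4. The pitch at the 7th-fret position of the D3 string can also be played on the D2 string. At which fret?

D3 at fret 7 is D3 + 7 semitones = A3.
The open D2 string is 12 semitones below the open D3, so the same pitch on the D2 string lies at fret 7 + 12 = 19.

19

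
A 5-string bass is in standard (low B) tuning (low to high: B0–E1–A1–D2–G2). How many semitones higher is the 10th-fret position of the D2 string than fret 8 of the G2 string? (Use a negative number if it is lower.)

D2 at fret 10 → C3 (MIDI 48); G2 at fret 8 → D#3 (MIDI 51).
48 − 51 = -3, so the two pitches are 3 semitones apart.

-3 semitones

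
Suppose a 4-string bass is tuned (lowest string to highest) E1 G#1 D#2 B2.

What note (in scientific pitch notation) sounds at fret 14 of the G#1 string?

Each fret is one semitone, so G#1 + 14 = A#2.
(Equivalently spelled Bb2.)

A#2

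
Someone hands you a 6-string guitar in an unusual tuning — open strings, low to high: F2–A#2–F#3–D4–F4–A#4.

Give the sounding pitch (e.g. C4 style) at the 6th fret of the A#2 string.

A#2 is MIDI 46. Adding 6 gives 52, which is E3.

E3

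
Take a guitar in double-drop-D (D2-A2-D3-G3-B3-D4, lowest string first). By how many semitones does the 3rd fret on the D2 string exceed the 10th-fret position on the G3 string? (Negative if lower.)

-24 semitones

D2 at fret 3 → F2 (MIDI 41); G3 at fret 10 → F4 (MIDI 65).
41 − 65 = -24, so the two pitches are 24 semitones apart.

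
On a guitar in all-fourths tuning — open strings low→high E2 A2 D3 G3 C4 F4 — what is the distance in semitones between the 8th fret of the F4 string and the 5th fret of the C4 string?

8 semitones

F4 at fret 8 → C♯5 (MIDI 73); C4 at fret 5 → F4 (MIDI 65).
73 − 65 = 8, so the two pitches are 8 semitones apart, with C♯5 the higher.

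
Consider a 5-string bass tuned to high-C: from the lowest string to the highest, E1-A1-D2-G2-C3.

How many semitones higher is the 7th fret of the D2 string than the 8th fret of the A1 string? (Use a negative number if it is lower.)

D2 at fret 7 → A2 (MIDI 45); A1 at fret 8 → F2 (MIDI 41).
45 − 41 = 4, so the two pitches are 4 semitones apart.

4 semitones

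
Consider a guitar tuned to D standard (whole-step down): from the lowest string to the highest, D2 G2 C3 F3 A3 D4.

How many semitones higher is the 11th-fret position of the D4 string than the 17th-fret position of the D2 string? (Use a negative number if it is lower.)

18 semitones

D4 at fret 11 → C#5 (MIDI 73); D2 at fret 17 → G3 (MIDI 55).
73 − 55 = 18, so the two pitches are 18 semitones apart.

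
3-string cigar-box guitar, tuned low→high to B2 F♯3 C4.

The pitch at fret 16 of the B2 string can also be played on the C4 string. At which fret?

B2 at fret 16 is B2 + 16 semitones = D♯4.
The open C4 string is 13 semitones above the open B2, so the same pitch on the C4 string lies at fret 16 − 13 = 3.

3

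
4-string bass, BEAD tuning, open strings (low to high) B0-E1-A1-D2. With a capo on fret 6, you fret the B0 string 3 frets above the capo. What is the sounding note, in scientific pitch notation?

G♯1

The capo raises the open B0 by 6 semitones to F1; fretting 3 more gives B0 + 6 + 3 = B0 + 9 semitones = G♯1.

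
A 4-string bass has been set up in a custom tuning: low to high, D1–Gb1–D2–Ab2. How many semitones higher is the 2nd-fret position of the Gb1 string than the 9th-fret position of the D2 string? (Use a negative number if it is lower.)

Gb1 at fret 2 → Ab1 (MIDI 32); D2 at fret 9 → B2 (MIDI 47).
32 − 47 = -15, so the two pitches are 15 semitones apart.

-15 semitones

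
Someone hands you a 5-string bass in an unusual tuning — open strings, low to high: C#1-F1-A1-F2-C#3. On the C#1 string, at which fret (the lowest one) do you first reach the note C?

From C#1, count semitones up the chromatic scale until reaching C: C#–D–D#–E–…–A#–B–C — 11 steps.

11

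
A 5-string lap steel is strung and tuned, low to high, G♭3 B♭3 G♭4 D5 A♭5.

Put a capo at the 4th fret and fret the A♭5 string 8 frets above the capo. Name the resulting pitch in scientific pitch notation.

The capo raises the open A♭5 by 4 semitones to C6; fretting 8 more gives A♭5 + 4 + 8 = A♭5 + 12 semitones = A♭6.
(Also written G♯.)

A♭6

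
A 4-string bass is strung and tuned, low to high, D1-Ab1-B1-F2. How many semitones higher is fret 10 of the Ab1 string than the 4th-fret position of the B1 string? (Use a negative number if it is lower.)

3 semitones

Ab1 at fret 10 → Gb2 (MIDI 42); B1 at fret 4 → Eb2 (MIDI 39).
42 − 39 = 3, so the two pitches are 3 semitones apart.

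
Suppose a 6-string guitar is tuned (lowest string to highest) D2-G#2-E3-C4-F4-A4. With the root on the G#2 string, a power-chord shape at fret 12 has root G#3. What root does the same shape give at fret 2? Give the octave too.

Moving from fret 12 to fret 2 shifts the root by -10 semitones.
G#3 down 10 semitones is A#2.

A#2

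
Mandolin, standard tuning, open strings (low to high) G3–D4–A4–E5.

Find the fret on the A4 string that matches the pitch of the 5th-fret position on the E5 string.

E5 at fret 5 is E5 + 5 semitones = A5.
The open A4 string is 7 semitones below the open E5, so the same pitch on the A4 string lies at fret 5 + 7 = 12.

12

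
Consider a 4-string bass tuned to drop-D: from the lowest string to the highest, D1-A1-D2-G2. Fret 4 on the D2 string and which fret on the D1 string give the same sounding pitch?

16

D2 at fret 4 is D2 + 4 semitones = F#2.
The open D1 string is 12 semitones below the open D2, so the same pitch on the D1 string lies at fret 4 + 12 = 16.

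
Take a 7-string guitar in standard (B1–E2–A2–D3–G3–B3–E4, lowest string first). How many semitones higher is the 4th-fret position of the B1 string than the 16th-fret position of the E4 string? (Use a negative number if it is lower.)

-41 semitones

B1 at fret 4 → D#2 (MIDI 39); E4 at fret 16 → G#5 (MIDI 80).
39 − 80 = -41, so the two pitches are 41 semitones apart.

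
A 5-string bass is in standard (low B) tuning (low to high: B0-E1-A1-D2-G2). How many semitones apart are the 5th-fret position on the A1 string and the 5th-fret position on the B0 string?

A1 at fret 5 → D2 (MIDI 38); B0 at fret 5 → E1 (MIDI 28).
38 − 28 = 10, so the two pitches are 10 semitones apart, with D2 the higher.

10 semitones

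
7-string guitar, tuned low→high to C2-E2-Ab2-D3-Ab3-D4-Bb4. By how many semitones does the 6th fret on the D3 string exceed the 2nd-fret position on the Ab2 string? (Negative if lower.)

D3 at fret 6 → Ab3 (MIDI 56); Ab2 at fret 2 → Bb2 (MIDI 46).
56 − 46 = 10, so the two pitches are 10 semitones apart.

10 semitones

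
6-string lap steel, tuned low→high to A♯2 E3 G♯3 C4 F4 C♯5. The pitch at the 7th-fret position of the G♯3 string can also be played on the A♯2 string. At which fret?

G♯3 at fret 7 is G♯3 + 7 semitones = D♯4.
The open A♯2 string is 10 semitones below the open G♯3, so the same pitch on the A♯2 string lies at fret 7 + 10 = 17.

17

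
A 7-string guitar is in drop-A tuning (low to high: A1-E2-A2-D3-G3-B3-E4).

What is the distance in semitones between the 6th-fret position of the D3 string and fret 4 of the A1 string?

19 semitones

D3 at fret 6 → G#3 (MIDI 56); A1 at fret 4 → C#2 (MIDI 37).
56 − 37 = 19, so the two pitches are 19 semitones apart, with G#3 the higher.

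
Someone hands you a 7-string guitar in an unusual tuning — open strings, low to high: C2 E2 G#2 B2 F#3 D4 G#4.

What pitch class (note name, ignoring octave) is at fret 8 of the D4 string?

A#

The open D4 string plus 8 semitones: D–D#–E–F–F#–G–G#–A–A#.
(Equivalently spelled Bb.)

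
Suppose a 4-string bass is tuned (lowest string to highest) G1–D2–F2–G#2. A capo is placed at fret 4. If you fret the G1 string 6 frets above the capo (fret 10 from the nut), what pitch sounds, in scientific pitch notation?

F2

The capo raises the open G1 by 4 semitones to B1; fretting 6 more gives G1 + 4 + 6 = G1 + 10 semitones = F2.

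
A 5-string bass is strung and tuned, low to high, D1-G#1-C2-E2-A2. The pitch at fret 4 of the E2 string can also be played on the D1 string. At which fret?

E2 at fret 4 is E2 + 4 semitones = G#2.
The open D1 string is 14 semitones below the open E2, so the same pitch on the D1 string lies at fret 4 + 14 = 18.

18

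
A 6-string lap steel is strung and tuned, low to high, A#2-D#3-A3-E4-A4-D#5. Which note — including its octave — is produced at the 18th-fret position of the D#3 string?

A4

Each fret is one semitone, so D#3 + 18 = A4.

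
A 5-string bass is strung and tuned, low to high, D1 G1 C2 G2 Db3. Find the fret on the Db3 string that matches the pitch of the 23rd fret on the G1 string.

5

G1 at fret 23 is G1 + 23 semitones = Gb3.
The open Db3 string is 18 semitones above the open G1, so the same pitch on the Db3 string lies at fret 23 − 18 = 5.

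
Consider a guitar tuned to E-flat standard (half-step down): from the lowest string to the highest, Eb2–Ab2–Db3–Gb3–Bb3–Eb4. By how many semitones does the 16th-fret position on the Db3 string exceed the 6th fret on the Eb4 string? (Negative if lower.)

Db3 at fret 16 → F4 (MIDI 65); Eb4 at fret 6 → A4 (MIDI 69).
65 − 69 = -4, so the two pitches are 4 semitones apart.

-4 semitones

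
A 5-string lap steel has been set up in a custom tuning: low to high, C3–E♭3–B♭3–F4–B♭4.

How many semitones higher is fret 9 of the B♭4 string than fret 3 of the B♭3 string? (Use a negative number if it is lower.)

B♭4 at fret 9 → G5 (MIDI 79); B♭3 at fret 3 → D♭4 (MIDI 61).
79 − 61 = 18, so the two pitches are 18 semitones apart.

18 semitones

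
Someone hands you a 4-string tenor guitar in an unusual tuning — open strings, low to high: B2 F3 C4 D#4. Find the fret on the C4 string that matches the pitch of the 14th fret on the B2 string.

B2 at fret 14 is B2 + 14 semitones = C#4.
The open C4 string is 13 semitones above the open B2, so the same pitch on the C4 string lies at fret 14 − 13 = 1.

1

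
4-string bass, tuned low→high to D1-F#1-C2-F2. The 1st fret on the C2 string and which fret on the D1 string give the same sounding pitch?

11

Fret 1 on C2 is MIDI 36 + 1 = 37 (C#2). On the D1 string (open MIDI 26), that pitch is 37 − 26 = fret 11.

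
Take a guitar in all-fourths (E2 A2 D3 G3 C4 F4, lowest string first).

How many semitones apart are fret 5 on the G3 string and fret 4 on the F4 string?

G3 at fret 5 → C4 (MIDI 60); F4 at fret 4 → A4 (MIDI 69).
60 − 69 = -9, so the two pitches are 9 semitones apart, with A4 the higher.

9 semitones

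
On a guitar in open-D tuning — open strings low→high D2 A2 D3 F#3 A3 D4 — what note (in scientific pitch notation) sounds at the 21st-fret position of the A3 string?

F#5

A3 is MIDI 57. Adding 21 gives 78, which is F#5.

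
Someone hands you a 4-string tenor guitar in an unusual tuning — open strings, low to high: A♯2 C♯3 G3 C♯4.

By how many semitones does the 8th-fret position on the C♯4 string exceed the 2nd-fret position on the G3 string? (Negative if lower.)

C♯4 at fret 8 → A4 (MIDI 69); G3 at fret 2 → A3 (MIDI 57).
69 − 57 = 12, so the two pitches are 12 semitones apart.

12 semitones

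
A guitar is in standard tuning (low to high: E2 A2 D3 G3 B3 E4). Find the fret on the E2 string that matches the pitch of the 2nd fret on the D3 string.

D3 at fret 2 is D3 + 2 semitones = E3.
The open E2 string is 10 semitones below the open D3, so the same pitch on the E2 string lies at fret 2 + 10 = 12.

12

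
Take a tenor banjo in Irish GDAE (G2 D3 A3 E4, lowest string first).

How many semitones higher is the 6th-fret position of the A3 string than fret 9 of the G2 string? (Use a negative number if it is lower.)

11 semitones

A3 at fret 6 → D#4 (MIDI 63); G2 at fret 9 → E3 (MIDI 52).
63 − 52 = 11, so the two pitches are 11 semitones apart.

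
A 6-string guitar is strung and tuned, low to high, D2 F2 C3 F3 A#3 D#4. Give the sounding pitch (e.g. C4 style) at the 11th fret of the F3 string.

The open F3 string plus 11 semitones: F–F#–G–G#–…–D–D#–E.
The walk passes from B into C once, so the octave number goes from 3 to 4.

E4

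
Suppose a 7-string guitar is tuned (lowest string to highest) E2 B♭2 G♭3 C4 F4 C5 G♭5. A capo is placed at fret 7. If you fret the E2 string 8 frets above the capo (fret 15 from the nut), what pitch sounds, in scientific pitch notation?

G3

The capo raises the open E2 by 7 semitones to B2; fretting 8 more gives E2 + 7 + 8 = E2 + 15 semitones = G3.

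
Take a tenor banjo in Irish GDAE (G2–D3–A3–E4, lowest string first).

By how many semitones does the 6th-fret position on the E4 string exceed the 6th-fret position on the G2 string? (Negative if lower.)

21 semitones

E4 at fret 6 → A♯4 (MIDI 70); G2 at fret 6 → C♯3 (MIDI 49).
70 − 49 = 21, so the two pitches are 21 semitones apart.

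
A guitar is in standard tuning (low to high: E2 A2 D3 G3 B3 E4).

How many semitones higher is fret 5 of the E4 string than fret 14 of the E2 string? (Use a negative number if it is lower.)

15 semitones

E4 at fret 5 → A4 (MIDI 69); E2 at fret 14 → F#3 (MIDI 54).
69 − 54 = 15, so the two pitches are 15 semitones apart.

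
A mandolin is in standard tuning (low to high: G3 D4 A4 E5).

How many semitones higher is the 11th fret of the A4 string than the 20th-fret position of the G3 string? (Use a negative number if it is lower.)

A4 at fret 11 → G♯5 (MIDI 80); G3 at fret 20 → D♯5 (MIDI 75).
80 − 75 = 5, so the two pitches are 5 semitones apart.

5 semitones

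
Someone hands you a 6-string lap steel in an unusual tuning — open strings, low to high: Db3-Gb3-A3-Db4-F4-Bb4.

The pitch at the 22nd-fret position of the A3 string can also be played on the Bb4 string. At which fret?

A3 at fret 22 is A3 + 22 semitones = G5.
The open Bb4 string is 13 semitones above the open A3, so the same pitch on the Bb4 string lies at fret 22 − 13 = 9.

9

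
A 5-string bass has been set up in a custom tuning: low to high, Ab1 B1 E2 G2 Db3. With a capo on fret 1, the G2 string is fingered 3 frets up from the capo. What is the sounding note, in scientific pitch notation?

The capo raises the open G2 by 1 semitone to Ab2; fretting 3 more gives G2 + 1 + 3 = G2 + 4 semitones = B2.

B2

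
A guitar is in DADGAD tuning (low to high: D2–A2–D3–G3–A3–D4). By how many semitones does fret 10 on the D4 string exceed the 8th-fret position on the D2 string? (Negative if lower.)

D4 at fret 10 → C5 (MIDI 72); D2 at fret 8 → A#2 (MIDI 46).
72 − 46 = 26, so the two pitches are 26 semitones apart.

26 semitones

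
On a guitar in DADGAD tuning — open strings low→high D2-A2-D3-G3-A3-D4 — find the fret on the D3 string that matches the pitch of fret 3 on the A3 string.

A3 at fret 3 is A3 + 3 semitones = C4.
The open D3 string is 7 semitones below the open A3, so the same pitch on the D3 string lies at fret 3 + 7 = 10.

10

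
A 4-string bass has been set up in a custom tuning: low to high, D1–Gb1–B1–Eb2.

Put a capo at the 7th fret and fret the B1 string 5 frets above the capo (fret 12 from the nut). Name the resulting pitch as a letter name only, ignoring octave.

B

The capo raises the open B1 by 7 semitones to Gb2; fretting 5 more gives B1 + 7 + 5 = B1 + 12 semitones, landing on B.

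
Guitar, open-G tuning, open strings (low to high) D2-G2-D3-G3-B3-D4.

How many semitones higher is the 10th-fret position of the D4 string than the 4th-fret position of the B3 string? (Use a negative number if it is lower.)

D4 at fret 10 → C5 (MIDI 72); B3 at fret 4 → D#4 (MIDI 63).
72 − 63 = 9, so the two pitches are 9 semitones apart.

9 semitones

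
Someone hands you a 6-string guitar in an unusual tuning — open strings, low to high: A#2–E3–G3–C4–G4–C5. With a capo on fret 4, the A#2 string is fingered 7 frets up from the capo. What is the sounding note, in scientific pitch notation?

The capo raises the open A#2 by 4 semitones to D3; fretting 7 more gives A#2 + 4 + 7 = A#2 + 11 semitones = A3.

A3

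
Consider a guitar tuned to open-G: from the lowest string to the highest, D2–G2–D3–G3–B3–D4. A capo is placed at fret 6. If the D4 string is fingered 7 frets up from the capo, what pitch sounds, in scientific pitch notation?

The capo raises the open D4 by 6 semitones to G#4; fretting 7 more gives D4 + 6 + 7 = D4 + 13 semitones = D#5.

D#5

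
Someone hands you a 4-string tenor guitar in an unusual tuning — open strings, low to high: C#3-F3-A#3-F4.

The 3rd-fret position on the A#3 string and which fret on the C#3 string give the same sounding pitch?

12

A#3 at fret 3 is A#3 + 3 semitones = C#4.
The open C#3 string is 9 semitones below the open A#3, so the same pitch on the C#3 string lies at fret 3 + 9 = 12.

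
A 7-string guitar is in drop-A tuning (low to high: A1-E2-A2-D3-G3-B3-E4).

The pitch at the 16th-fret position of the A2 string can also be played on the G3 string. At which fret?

6

Fret 16 on A2 is MIDI 45 + 16 = 61 (C#4). On the G3 string (open MIDI 55), that pitch is 61 − 55 = fret 6.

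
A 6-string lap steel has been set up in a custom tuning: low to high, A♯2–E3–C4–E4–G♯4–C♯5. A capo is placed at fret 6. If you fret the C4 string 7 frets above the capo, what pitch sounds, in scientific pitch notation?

C♯5

The capo raises the open C4 by 6 semitones to F♯4; fretting 7 more gives C4 + 6 + 7 = C4 + 13 semitones = C♯5.
(Also written D♭.)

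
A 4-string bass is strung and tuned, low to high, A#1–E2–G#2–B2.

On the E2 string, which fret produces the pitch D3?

10

D3 is 10 semitones above the open E2 (E–F–F#–G–…–C–C#–D), so it sits at fret 10.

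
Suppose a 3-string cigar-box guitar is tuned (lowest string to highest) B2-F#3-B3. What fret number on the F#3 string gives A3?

3

A3 is 3 semitones above the open F#3 (F#–G–G#–A), so it sits at fret 3.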